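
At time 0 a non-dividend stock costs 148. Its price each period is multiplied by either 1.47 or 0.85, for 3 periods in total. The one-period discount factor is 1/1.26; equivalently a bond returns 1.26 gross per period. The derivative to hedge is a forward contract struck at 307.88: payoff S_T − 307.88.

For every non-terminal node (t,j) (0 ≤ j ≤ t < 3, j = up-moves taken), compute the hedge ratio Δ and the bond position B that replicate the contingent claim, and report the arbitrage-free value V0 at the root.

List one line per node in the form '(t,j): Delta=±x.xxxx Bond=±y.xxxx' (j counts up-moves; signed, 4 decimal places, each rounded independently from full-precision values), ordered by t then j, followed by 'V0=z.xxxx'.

(0,0): Delta=1.0000 Bond=-153.9111
(1,0): Delta=1.0000 Bond=-193.9279
(1,1): Delta=1.0000 Bond=-193.9279
(2,0): Delta=1.0000 Bond=-244.3492
(2,1): Delta=1.0000 Bond=-244.3492
(2,2): Delta=1.0000 Bond=-244.3492
V0=-5.9111

Under the risk-neutral measure, an up-move has probability p* = (R−d)/(u−d) = 0.6613 and values discount at R = 1.26.
Terminal payoffs: V(3,0)=-216.9895, V(3,1)=-150.6929, V(3,2)=-36.0388, V(3,3)=162.2454
(2,0): S=106.9300. Δ = (V_up−V_dn)/(S_up−S_dn) = (-150.6929−-216.9895)/(157.1871−90.8905) = 1.0000. V = [p*·-150.6929 + (1−p*)·-216.9895]/1.26 = -137.4192. B = V − Δ·S = -244.3492.
(2,1): S=184.9260. Δ = (V_up−V_dn)/(S_up−S_dn) = (-36.0388−-150.6929)/(271.8412−157.1871) = 1.0000. V = [p*·-36.0388 + (1−p*)·-150.6929]/1.26 = -59.4232. B = V − Δ·S = -244.3492.
(2,2): S=319.8132. Δ = (V_up−V_dn)/(S_up−S_dn) = (162.2454−-36.0388)/(470.1254−271.8412) = 1.0000. V = [p*·162.2454 + (1−p*)·-36.0388]/1.26 = 75.4640. B = V − Δ·S = -244.3492.
(1,0): S=125.8000. Δ = (V_up−V_dn)/(S_up−S_dn) = (-59.4232−-137.4192)/(184.9260−106.9300) = 1.0000. V = [p*·-59.4232 + (1−p*)·-137.4192]/1.26 = -68.1279. B = V − Δ·S = -193.9279.
(1,1): S=217.5600. Δ = (V_up−V_dn)/(S_up−S_dn) = (75.4640−-59.4232)/(319.8132−184.9260) = 1.0000. V = [p*·75.4640 + (1−p*)·-59.4232]/1.26 = 23.6321. B = V − Δ·S = -193.9279.
(0,0): S=148.0000. Δ = (V_up−V_dn)/(S_up−S_dn) = (23.6321−-68.1279)/(217.5600−125.8000) = 1.0000. V = [p*·23.6321 + (1−p*)·-68.1279]/1.26 = -5.9111. B = V − Δ·S = -153.9111.
Each (Δ,B) replicates both successor values, so the strategy is self-financing and V0 is arbitrage-free.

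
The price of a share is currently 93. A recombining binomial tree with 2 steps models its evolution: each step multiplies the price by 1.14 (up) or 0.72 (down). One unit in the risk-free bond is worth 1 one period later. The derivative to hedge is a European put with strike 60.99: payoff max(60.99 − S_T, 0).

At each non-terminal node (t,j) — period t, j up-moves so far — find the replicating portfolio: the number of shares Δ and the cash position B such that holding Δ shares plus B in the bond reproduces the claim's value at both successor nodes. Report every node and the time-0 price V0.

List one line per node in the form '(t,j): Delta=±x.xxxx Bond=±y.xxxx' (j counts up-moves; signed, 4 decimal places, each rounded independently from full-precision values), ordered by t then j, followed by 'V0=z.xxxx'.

No-arbitrage ⇒ martingale measure with p* = (R−d)/(u−d) = 0.6667.
Payoff layer (t=2): V(2,0)=12.7788, V(2,1)=0.0000, V(2,2)=0.0000
(1,0): S=66.9600. Δ = (V_up−V_dn)/(S_up−S_dn) = (0.0000−12.7788)/(76.3344−48.2112) = -0.4544. V = [p*·0.0000 + (1−p*)·12.7788]/1 = 4.2596. B = V − Δ·S = 34.6853.
(1,1): S=106.0200. Δ = (V_up−V_dn)/(S_up−S_dn) = (0.0000−0.0000)/(120.8628−76.3344) = 0.0000. V = [p*·0.0000 + (1−p*)·0.0000]/1 = 0.0000. B = V − Δ·S = 0.0000.
(0,0): S=93.0000. Δ = (V_up−V_dn)/(S_up−S_dn) = (0.0000−4.2596)/(106.0200−66.9600) = -0.1091. V = [p*·0.0000 + (1−p*)·4.2596]/1 = 1.4199. B = V − Δ·S = 11.5618.
Each (Δ,B) replicates both successor values, so the strategy is self-financing and V0 is arbitrage-free.

(0,0): Delta=-0.1091 Bond=11.5618
(1,0): Delta=-0.4544 Bond=34.6853
(1,1): Delta=0.0000 Bond=0.0000
V0=1.4199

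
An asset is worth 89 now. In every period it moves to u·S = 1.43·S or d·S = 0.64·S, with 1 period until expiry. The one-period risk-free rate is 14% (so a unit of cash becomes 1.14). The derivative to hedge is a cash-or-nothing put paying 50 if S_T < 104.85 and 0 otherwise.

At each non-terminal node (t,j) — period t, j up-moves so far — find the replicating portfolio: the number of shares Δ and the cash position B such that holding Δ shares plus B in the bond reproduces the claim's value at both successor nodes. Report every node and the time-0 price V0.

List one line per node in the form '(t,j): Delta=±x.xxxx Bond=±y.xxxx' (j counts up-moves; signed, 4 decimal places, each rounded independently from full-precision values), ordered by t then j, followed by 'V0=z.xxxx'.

(0,0): Delta=-0.7111 Bond=79.3915
V0=16.1004

The replicating-portfolio and risk-neutral prices coincide; use p* = (1.14−0.64)/(1.43−0.64) = 0.6329 for the latter.
Terminal payoffs: V(1,0)=50.0000, V(1,1)=0.0000
(0,0): S=89.0000. Δ = (V_up−V_dn)/(S_up−S_dn) = (0.0000−50.0000)/(127.2700−56.9600) = -0.7111. V = [p*·0.0000 + (1−p*)·50.0000]/1.14 = 16.1004. B = V − Δ·S = 79.3915.
The time-0 hedge costs 16.1004, which is the no-arbitrage price.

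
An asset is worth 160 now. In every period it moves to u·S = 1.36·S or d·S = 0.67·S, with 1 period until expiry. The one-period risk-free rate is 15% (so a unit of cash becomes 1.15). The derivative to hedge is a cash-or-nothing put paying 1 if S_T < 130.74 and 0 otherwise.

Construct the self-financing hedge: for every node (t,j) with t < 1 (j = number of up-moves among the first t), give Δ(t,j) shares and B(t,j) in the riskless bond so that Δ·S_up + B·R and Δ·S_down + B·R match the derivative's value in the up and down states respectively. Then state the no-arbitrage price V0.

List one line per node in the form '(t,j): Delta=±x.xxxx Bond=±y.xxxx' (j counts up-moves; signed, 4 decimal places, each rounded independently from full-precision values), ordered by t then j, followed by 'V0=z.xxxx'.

(0,0): Delta=-0.0091 Bond=1.7139
V0=0.2647

Under the risk-neutral measure, an up-move has probability p* = (R−d)/(u−d) = 0.6957 and values discount at R = 1.15.
Terminal payoffs: V(1,0)=1.0000, V(1,1)=0.0000
Node (0,0) S=160.0000: V=(p*·0.0000+(1−p*)·1.0000)/1.15=0.2647; Δ=(0.0000−1.0000)/(217.6000−107.2000)=-0.0091; B=V−Δ·S=1.7139
Each (Δ,B) replicates both successor values, so the strategy is self-financing and V0 is arbitrage-free.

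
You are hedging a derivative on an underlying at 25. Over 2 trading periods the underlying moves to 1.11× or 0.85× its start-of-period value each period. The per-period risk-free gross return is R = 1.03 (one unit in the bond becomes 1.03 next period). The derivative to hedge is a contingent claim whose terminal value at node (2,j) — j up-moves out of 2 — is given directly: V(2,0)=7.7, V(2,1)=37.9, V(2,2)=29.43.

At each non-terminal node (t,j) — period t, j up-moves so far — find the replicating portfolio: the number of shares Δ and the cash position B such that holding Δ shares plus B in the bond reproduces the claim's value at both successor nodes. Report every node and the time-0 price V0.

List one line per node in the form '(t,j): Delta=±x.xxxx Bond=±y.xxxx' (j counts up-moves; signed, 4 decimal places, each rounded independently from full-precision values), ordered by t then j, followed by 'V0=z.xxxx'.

(0,0): Delta=0.5121 Bond=16.4005
(1,0): Delta=5.4661 Bond=-88.3794
(1,1): Delta=-1.1739 Bond=63.6800
V0=29.2028

Since d<R<u, set p* = (R−d)/(u−d) = 0.6923; price each node as the discounted p*-expectation of its children.
At expiry t=2: V(2,0)=7.7000, V(2,1)=37.9000, V(2,2)=29.4300
Node (1,0) S=21.2500: V=(p*·37.9000+(1−p*)·7.7000)/1.03=27.7745; Δ=(37.9000−7.7000)/(23.5875−18.0625)=5.4661; B=V−Δ·S=-88.3794
Node (1,1) S=27.7500: V=(p*·29.4300+(1−p*)·37.9000)/1.03=31.1031; Δ=(29.4300−37.9000)/(30.8025−23.5875)=-1.1739; B=V−Δ·S=63.6800
Node (0,0) S=25.0000: V=(p*·31.1031+(1−p*)·27.7745)/1.03=29.2028; Δ=(31.1031−27.7745)/(27.7500−21.2500)=0.5121; B=V−Δ·S=16.4005
The time-0 hedge costs 29.2028, which is the no-arbitrage price.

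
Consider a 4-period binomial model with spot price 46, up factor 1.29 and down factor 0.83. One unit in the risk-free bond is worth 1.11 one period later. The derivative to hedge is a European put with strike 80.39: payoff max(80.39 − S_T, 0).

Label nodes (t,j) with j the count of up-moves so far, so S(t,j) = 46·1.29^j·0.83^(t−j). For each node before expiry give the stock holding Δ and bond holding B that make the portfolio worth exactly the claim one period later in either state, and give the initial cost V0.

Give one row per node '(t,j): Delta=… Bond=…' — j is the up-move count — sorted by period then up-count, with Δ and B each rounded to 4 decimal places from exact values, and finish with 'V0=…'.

(0,0): Delta=-0.6224 Bond=40.2005
(1,0): Delta=-0.9731 Bond=58.0127
(1,1): Delta=-0.4773 Bond=36.0146
(2,0): Delta=-1.0000 Bond=65.2463
(2,1): Delta=-0.9620 Bond=63.8463
(2,2): Delta=-0.2769 Bond=24.6312
(3,0): Delta=-1.0000 Bond=72.4234
(3,1): Delta=-1.0000 Bond=72.4234
(3,2): Delta=-0.9463 Bond=69.8704
(3,3): Delta=0.0000 Bond=0.0000
V0=11.5703

No-arbitrage ⇒ martingale measure with p* = (R−d)/(u−d) = 0.6087.
Terminal values V(4,·): V(4,0)=58.5592, V(4,1)=46.4602, V(4,2)=27.6557, V(4,3)=0.0000, V(4,4)=0.0000
Node (3,0) S=26.3022: V=(p*·46.4602+(1−p*)·58.5592)/1.11=46.1212; Δ=(46.4602−58.5592)/(33.9298−21.8308)=-1.0000; B=V−Δ·S=72.4234
Node (3,1) S=40.8793: V=(p*·27.6557+(1−p*)·46.4602)/1.11=31.5441; Δ=(27.6557−46.4602)/(52.7343−33.9298)=-1.0000; B=V−Δ·S=72.4234
Node (3,2) S=63.5353: V=(p*·0.0000+(1−p*)·27.6557)/1.11=9.7494; Δ=(0.0000−27.6557)/(81.9606−52.7343)=-0.9463; B=V−Δ·S=69.8704
Node (3,3) S=98.7477: V=(p*·0.0000+(1−p*)·0.0000)/1.11=0.0000; Δ=(0.0000−0.0000)/(127.3845−81.9606)=0.0000; B=V−Δ·S=0.0000
Node (2,0) S=31.6894: V=(p*·31.5441+(1−p*)·46.1212)/1.11=33.5569; Δ=(31.5441−46.1212)/(40.8793−26.3022)=-1.0000; B=V−Δ·S=65.2463
Node (2,1) S=49.2522: V=(p*·9.7494+(1−p*)·31.5441)/1.11=16.4664; Δ=(9.7494−31.5441)/(63.5353−40.8793)=-0.9620; B=V−Δ·S=63.8463
Node (2,2) S=76.5486: V=(p*·0.0000+(1−p*)·9.7494)/1.11=3.4369; Δ=(0.0000−9.7494)/(98.7477−63.5353)=-0.2769; B=V−Δ·S=24.6312
Node (1,0) S=38.1800: V=(p*·16.4664+(1−p*)·33.5569)/1.11=20.8595; Δ=(16.4664−33.5569)/(49.2522−31.6894)=-0.9731; B=V−Δ·S=58.0127
Node (1,1) S=59.3400: V=(p*·3.4369+(1−p*)·16.4664)/1.11=7.6896; Δ=(3.4369−16.4664)/(76.5486−49.2522)=-0.4773; B=V−Δ·S=36.0146
Node (0,0) S=46.0000: V=(p*·7.6896+(1−p*)·20.8595)/1.11=11.5703; Δ=(7.6896−20.8595)/(59.3400−38.1800)=-0.6224; B=V−Δ·S=40.2005
Root portfolio cost Δ·46+B reproduces V0=11.5703.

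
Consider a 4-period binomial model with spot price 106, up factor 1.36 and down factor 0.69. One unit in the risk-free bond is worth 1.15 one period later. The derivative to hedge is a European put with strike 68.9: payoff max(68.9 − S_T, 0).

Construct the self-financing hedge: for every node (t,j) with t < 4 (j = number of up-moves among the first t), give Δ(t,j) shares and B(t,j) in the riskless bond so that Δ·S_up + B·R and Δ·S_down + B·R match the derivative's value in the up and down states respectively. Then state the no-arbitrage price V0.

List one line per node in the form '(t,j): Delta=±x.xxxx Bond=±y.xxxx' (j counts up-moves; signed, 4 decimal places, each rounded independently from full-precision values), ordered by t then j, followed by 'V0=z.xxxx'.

(0,0): Delta=-0.0470 Bond=6.2719
(1,0): Delta=-0.1784 Bond=16.8248
(1,1): Delta=-0.0166 Bond=2.8245
(2,0): Delta=-0.5684 Bond=39.0301
(2,1): Delta=-0.0881 Bond=10.3634
(2,2): Delta=0.0000 Bond=0.0000
(3,0): Delta=-1.0000 Bond=59.9130
(3,1): Delta=-0.4685 Bond=38.0238
(3,2): Delta=0.0000 Bond=0.0000
(3,3): Delta=0.0000 Bond=0.0000
V0=1.2891

Under the risk-neutral measure, an up-move has probability p* = (R−d)/(u−d) = 0.6866 and values discount at R = 1.15.
Payoff layer (t=4): V(4,0)=44.8729, V(4,1)=21.5421, V(4,2)=0.0000, V(4,3)=0.0000, V(4,4)=0.0000
  t=3,j=0: stock 34.8220 → up 47.3579 (V=21.5421), down 24.0271 (V=44.8729). Price 25.0911; hedge Δ=-1.0000, bond B=59.9130.
  t=3,j=1: stock 68.6346 → up 93.3430 (V=0.0000), down 47.3579 (V=21.5421). Price 5.8713; hedge Δ=-0.4685, bond B=38.0238.
  t=3,j=2: stock 135.2797 → up 183.9805 (V=0.0000), down 93.3430 (V=0.0000). Price 0.0000; hedge Δ=0.0000, bond B=0.0000.
  t=3,j=3: stock 266.6383 → up 362.6281 (V=0.0000), down 183.9805 (V=0.0000). Price 0.0000; hedge Δ=0.0000, bond B=0.0000.
  t=2,j=0: stock 50.4666 → up 68.6346 (V=5.8713), down 34.8220 (V=25.0911). Price 10.3438; hedge Δ=-0.5684, bond B=39.0301.
  t=2,j=1: stock 99.4704 → up 135.2797 (V=0.0000), down 68.6346 (V=5.8713). Price 1.6002; hedge Δ=-0.0881, bond B=10.3634.
  t=2,j=2: stock 196.0576 → up 266.6383 (V=0.0000), down 135.2797 (V=0.0000). Price 0.0000; hedge Δ=0.0000, bond B=0.0000.
  t=1,j=0: stock 73.1400 → up 99.4704 (V=1.6002), down 50.4666 (V=10.3438). Price 3.7746; hedge Δ=-0.1784, bond B=16.8248.
  t=1,j=1: stock 144.1600 → up 196.0576 (V=0.0000), down 99.4704 (V=1.6002). Price 0.4361; hedge Δ=-0.0166, bond B=2.8245.
  t=0,j=0: stock 106.0000 → up 144.1600 (V=0.4361), down 73.1400 (V=3.7746). Price 1.2891; hedge Δ=-0.0470, bond B=6.2719.
Root portfolio cost Δ·106+B reproduces V0=1.2891.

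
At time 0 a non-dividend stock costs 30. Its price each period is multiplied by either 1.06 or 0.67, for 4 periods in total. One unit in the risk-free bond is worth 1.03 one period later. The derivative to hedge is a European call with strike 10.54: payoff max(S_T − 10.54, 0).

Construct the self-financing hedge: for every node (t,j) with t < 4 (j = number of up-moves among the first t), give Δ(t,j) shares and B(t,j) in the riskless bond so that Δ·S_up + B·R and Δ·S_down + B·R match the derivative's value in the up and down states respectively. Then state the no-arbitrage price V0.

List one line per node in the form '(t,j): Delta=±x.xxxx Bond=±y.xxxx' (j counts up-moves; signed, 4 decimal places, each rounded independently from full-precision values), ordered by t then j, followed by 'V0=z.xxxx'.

(0,0): Delta=0.9986 Bond=-9.3218
(1,0): Delta=0.9808 Bond=-9.2439
(1,1): Delta=0.9996 Bond=-9.6312
(2,0): Delta=0.7835 Bond=-6.8633
(2,1): Delta=0.9912 Bond=-9.7427
(2,2): Delta=1.0000 Bond=-9.9350
(3,0): Delta=0.0000 Bond=0.0000
(3,1): Delta=0.8247 Bond=-7.6583
(3,2): Delta=1.0000 Bond=-10.2330
(3,3): Delta=1.0000 Bond=-10.2330
V0=20.6369

The replicating-portfolio and risk-neutral prices coincide; use p* = (1.03−0.67)/(1.06−0.67) = 0.9231 for the latter.
Terminal payoffs: V(4,0)=0.0000, V(4,1)=0.0000, V(4,2)=4.5915, V(4,3)=13.3994, V(4,4)=27.3343
Node (3,0) S=9.0229: V=(p*·0.0000+(1−p*)·0.0000)/1.03=0.0000; Δ=(0.0000−0.0000)/(9.5643−6.0453)=0.0000; B=V−Δ·S=0.0000
Node (3,1) S=14.2750: V=(p*·4.5915+(1−p*)·0.0000)/1.03=4.1149; Δ=(4.5915−0.0000)/(15.1315−9.5643)=0.8247; B=V−Δ·S=-7.6583
Node (3,2) S=22.5844: V=(p*·13.3994+(1−p*)·4.5915)/1.03=12.3514; Δ=(13.3994−4.5915)/(23.9394−15.1315)=1.0000; B=V−Δ·S=-10.2330
Node (3,3) S=35.7305: V=(p*·27.3343+(1−p*)·13.3994)/1.03=25.4975; Δ=(27.3343−13.3994)/(37.8743−23.9394)=1.0000; B=V−Δ·S=-10.2330
Node (2,0) S=13.4670: V=(p*·4.1149+(1−p*)·0.0000)/1.03=3.6877; Δ=(4.1149−0.0000)/(14.2750−9.0229)=0.7835; B=V−Δ·S=-6.8633
Node (2,1) S=21.3060: V=(p*·12.3514+(1−p*)·4.1149)/1.03=11.3765; Δ=(12.3514−4.1149)/(22.5844−14.2750)=0.9912; B=V−Δ·S=-9.7427
Node (2,2) S=33.7080: V=(p*·25.4975+(1−p*)·12.3514)/1.03=23.7730; Δ=(25.4975−12.3514)/(35.7305−22.5844)=1.0000; B=V−Δ·S=-9.9350
Node (1,0) S=20.1000: V=(p*·11.3765+(1−p*)·3.6877)/1.03=10.4709; Δ=(11.3765−3.6877)/(21.3060−13.4670)=0.9808; B=V−Δ·S=-9.2439
Node (1,1) S=31.8000: V=(p*·23.7730+(1−p*)·11.3765)/1.03=22.1548; Δ=(23.7730−11.3765)/(33.7080−21.3060)=0.9996; B=V−Δ·S=-9.6312
Node (0,0) S=30.0000: V=(p*·22.1548+(1−p*)·10.4709)/1.03=20.6369; Δ=(22.1548−10.4709)/(31.8000−20.1000)=0.9986; B=V−Δ·S=-9.3218
Check: Δ(0,0)·S0 + B(0,0) = 20.6369 = V0.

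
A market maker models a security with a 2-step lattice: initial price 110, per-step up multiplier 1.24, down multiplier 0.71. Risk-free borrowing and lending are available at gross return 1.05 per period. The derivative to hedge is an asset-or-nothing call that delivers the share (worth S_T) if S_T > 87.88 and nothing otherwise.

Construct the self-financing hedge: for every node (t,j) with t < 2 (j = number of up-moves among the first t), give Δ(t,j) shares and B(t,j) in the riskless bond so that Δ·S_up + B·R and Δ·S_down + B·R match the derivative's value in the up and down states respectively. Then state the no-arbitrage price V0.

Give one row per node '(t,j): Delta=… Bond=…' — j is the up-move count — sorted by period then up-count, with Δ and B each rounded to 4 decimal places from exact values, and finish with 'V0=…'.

(0,0): Delta=1.3247 Bond=-42.1846
(1,0): Delta=2.3396 Bond=-123.5566
(1,1): Delta=1.0000 Bond=0.0000
V0=103.5362

Since d<R<u, set p* = (R−d)/(u−d) = 0.6415; price each node as the discounted p*-expectation of its children.
Terminal payoffs: V(2,0)=0.0000, V(2,1)=96.8440, V(2,2)=169.1360
  t=1,j=0: stock 78.1000 → up 96.8440 (V=96.8440), down 55.4510 (V=0.0000). Price 59.1679; hedge Δ=2.3396, bond B=-123.5566.
  t=1,j=1: stock 136.4000 → up 169.1360 (V=169.1360), down 96.8440 (V=96.8440). Price 136.4000; hedge Δ=1.0000, bond B=0.0000.
  t=0,j=0: stock 110.0000 → up 136.4000 (V=136.4000), down 78.1000 (V=59.1679). Price 103.5362; hedge Δ=1.3247, bond B=-42.1846.
Each (Δ,B) replicates both successor values, so the strategy is self-financing and V0 is arbitrage-free.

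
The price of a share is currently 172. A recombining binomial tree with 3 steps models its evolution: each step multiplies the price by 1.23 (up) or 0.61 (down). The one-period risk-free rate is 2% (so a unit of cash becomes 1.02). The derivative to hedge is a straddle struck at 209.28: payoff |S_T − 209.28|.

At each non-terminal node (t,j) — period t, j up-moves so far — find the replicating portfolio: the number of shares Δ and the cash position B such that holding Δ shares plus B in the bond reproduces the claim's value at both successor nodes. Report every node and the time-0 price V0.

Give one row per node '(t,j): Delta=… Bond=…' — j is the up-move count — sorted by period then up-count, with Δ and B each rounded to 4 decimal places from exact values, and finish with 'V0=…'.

Under the risk-neutral measure, an up-move has probability p* = (R−d)/(u−d) = 0.6613 and values discount at R = 1.02.
Terminal values V(3,·): V(3,0)=170.2393, V(3,1)=130.5585, V(3,2)=50.5465, V(3,3)=110.7891
  t=2,j=0: stock 64.0012 → up 78.7215 (V=130.5585), down 39.0407 (V=170.2393). Price 141.1753; hedge Δ=-1.0000, bond B=205.1765.
  t=2,j=1: stock 129.0516 → up 158.7335 (V=50.5465), down 78.7215 (V=130.5585). Price 76.1249; hedge Δ=-1.0000, bond B=205.1765.
  t=2,j=2: stock 260.2188 → up 320.0691 (V=110.7891), down 158.7335 (V=50.5465). Price 88.6121; hedge Δ=0.3734, bond B=-8.5533.
  t=1,j=0: stock 104.9200 → up 129.0516 (V=76.1249), down 64.0012 (V=141.1753). Price 96.2334; hedge Δ=-1.0000, bond B=201.1534.
  t=1,j=1: stock 211.5600 → up 260.2188 (V=88.6121), down 129.0516 (V=76.1249). Price 82.7280; hedge Δ=0.0952, bond B=62.5873.
  t=0,j=0: stock 172.0000 → up 211.5600 (V=82.7280), down 104.9200 (V=96.2334). Price 85.5906; hedge Δ=-0.1266, bond B=107.3735.
The time-0 hedge costs 85.5906, which is the no-arbitrage price.

(0,0): Delta=-0.1266 Bond=107.3735
(1,0): Delta=-1.0000 Bond=201.1534
(1,1): Delta=0.0952 Bond=62.5873
(2,0): Delta=-1.0000 Bond=205.1765
(2,1): Delta=-1.0000 Bond=205.1765
(2,2): Delta=0.3734 Bond=-8.5533
V0=85.5906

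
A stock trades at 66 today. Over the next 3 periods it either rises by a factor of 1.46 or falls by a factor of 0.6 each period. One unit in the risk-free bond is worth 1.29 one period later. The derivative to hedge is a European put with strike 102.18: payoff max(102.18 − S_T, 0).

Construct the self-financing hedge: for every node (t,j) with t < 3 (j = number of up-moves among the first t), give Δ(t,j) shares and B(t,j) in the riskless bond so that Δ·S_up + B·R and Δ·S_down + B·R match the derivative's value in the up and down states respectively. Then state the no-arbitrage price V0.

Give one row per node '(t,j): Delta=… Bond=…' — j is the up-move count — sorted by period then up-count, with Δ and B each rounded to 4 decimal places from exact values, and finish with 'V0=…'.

(0,0): Delta=-0.2965 Bond=26.0039
(1,0): Delta=-1.0000 Bond=61.4026
(1,1): Delta=-0.2253 Bond=26.6816
(2,0): Delta=-1.0000 Bond=79.2093
(2,1): Delta=-1.0000 Bond=79.2093
(2,2): Delta=-0.1469 Bond=23.3840
V0=6.4331

No-arbitrage ⇒ martingale measure with p* = (R−d)/(u−d) = 0.8023.
At expiry t=3: V(3,0)=87.9240, V(3,1)=67.4904, V(3,2)=17.7686, V(3,3)=0.0000
  t=2,j=0: stock 23.7600 → up 34.6896 (V=67.4904), down 14.2560 (V=87.9240). Price 55.4493; hedge Δ=-1.0000, bond B=79.2093.
  t=2,j=1: stock 57.8160 → up 84.4114 (V=17.7686), down 34.6896 (V=67.4904). Price 21.3933; hedge Δ=-1.0000, bond B=79.2093.
  t=2,j=2: stock 140.6856 → up 205.4010 (V=0.0000), down 84.4114 (V=17.7686). Price 2.7228; hedge Δ=-0.1469, bond B=23.3840.
  t=1,j=0: stock 39.6000 → up 57.8160 (V=21.3933), down 23.7600 (V=55.4493). Price 21.8026; hedge Δ=-1.0000, bond B=61.4026.
  t=1,j=1: stock 96.3600 → up 140.6856 (V=2.7228), down 57.8160 (V=21.3933). Price 4.9717; hedge Δ=-0.2253, bond B=26.6816.
  t=0,j=0: stock 66.0000 → up 96.3600 (V=4.9717), down 39.6000 (V=21.8026). Price 6.4331; hedge Δ=-0.2965, bond B=26.0039.
The time-0 hedge costs 6.4331, which is the no-arbitrage price.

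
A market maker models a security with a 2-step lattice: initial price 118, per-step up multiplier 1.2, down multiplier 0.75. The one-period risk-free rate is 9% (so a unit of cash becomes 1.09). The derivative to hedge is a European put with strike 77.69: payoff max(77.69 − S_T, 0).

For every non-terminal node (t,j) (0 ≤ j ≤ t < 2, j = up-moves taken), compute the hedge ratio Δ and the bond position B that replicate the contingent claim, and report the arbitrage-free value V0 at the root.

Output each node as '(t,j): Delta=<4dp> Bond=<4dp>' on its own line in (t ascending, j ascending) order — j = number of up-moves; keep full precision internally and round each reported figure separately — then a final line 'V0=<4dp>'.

No-arbitrage ⇒ martingale measure with p* = (R−d)/(u−d) = 0.7556.
At expiry t=2: V(2,0)=11.3150, V(2,1)=0.0000, V(2,2)=0.0000
(1,0): S=88.5000. Δ = (V_up−V_dn)/(S_up−S_dn) = (0.0000−11.3150)/(106.2000−66.3750) = -0.2841. V = [p*·0.0000 + (1−p*)·11.3150]/1.09 = 2.5375. B = V − Δ·S = 27.6820.
(1,1): S=141.6000. Δ = (V_up−V_dn)/(S_up−S_dn) = (0.0000−0.0000)/(169.9200−106.2000) = 0.0000. V = [p*·0.0000 + (1−p*)·0.0000]/1.09 = 0.0000. B = V − Δ·S = 0.0000.
(0,0): S=118.0000. Δ = (V_up−V_dn)/(S_up−S_dn) = (0.0000−2.5375)/(141.6000−88.5000) = -0.0478. V = [p*·0.0000 + (1−p*)·2.5375]/1.09 = 0.5691. B = V − Δ·S = 6.2080.
Self-financing check: at every node Δ·S+B equals the discounted successor values.

(0,0): Delta=-0.0478 Bond=6.2080
(1,0): Delta=-0.2841 Bond=27.6820
(1,1): Delta=0.0000 Bond=0.0000
V0=0.5691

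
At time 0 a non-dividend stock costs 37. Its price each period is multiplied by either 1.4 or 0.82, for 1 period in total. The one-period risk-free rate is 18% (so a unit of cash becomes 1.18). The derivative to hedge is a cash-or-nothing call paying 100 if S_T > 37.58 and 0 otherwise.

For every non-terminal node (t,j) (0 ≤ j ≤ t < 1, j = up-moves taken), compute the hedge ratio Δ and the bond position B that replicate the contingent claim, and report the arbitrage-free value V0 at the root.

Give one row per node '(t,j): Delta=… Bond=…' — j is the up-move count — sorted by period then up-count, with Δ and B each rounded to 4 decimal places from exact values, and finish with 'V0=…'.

(0,0): Delta=4.6598 Bond=-119.8130
V0=52.6008

No-arbitrage ⇒ martingale measure with p* = (R−d)/(u−d) = 0.6207.
Payoff layer (t=1): V(1,0)=0.0000, V(1,1)=100.0000
Node (0,0) S=37.0000: V=(p*·100.0000+(1−p*)·0.0000)/1.18=52.6008; Δ=(100.0000−0.0000)/(51.8000−30.3400)=4.6598; B=V−Δ·S=-119.8130
Each (Δ,B) replicates both successor values, so the strategy is self-financing and V0 is arbitrage-free.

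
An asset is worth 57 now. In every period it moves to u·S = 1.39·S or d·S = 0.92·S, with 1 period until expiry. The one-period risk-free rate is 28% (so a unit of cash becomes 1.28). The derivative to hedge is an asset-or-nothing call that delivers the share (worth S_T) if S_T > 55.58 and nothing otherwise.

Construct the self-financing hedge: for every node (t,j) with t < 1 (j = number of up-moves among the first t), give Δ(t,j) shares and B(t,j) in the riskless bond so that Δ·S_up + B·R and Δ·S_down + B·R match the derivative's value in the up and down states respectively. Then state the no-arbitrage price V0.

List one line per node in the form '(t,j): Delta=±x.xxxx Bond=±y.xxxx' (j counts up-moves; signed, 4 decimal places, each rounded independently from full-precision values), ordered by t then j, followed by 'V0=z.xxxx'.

Since d<R<u, set p* = (R−d)/(u−d) = 0.7660; price each node as the discounted p*-expectation of its children.
Payoff layer (t=1): V(1,0)=0.0000, V(1,1)=79.2300
  t=0,j=0: stock 57.0000 → up 79.2300 (V=79.2300), down 52.4400 (V=0.0000). Price 47.4116; hedge Δ=2.9574, bond B=-121.1629.
Each (Δ,B) replicates both successor values, so the strategy is self-financing and V0 is arbitrage-free.

(0,0): Delta=2.9574 Bond=-121.1629
V0=47.4116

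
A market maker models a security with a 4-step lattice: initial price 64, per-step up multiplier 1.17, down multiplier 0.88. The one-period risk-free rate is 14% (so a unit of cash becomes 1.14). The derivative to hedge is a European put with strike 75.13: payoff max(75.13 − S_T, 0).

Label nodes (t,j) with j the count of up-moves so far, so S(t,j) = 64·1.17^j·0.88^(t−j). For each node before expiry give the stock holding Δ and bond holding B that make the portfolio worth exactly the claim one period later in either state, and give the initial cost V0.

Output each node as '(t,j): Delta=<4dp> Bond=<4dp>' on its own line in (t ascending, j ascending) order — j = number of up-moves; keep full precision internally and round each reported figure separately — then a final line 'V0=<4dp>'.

(0,0): Delta=-0.0842 Bond=5.6707
(1,0): Delta=-0.4292 Bond=25.8955
(1,1): Delta=-0.0543 Bond=4.2226
(2,0): Delta=-1.0000 Bond=57.8101
(2,1): Delta=-0.3797 Bond=26.2567
(2,2): Delta=-0.0260 Bond=2.3396
(3,0): Delta=-1.0000 Bond=65.9035
(3,1): Delta=-1.0000 Bond=65.9035
(3,2): Delta=-0.3258 Bond=25.7822
(3,3): Delta=0.0000 Bond=0.0000
V0=0.2818

The replicating-portfolio and risk-neutral prices coincide; use p* = (1.14−0.88)/(1.17−0.88) = 0.8966 for the latter.
Terminal payoffs: V(4,0)=36.7495, V(4,1)=24.1014, V(4,2)=7.2851, V(4,3)=0.0000, V(4,4)=0.0000
Node (3,0) S=43.6142: V=(p*·24.1014+(1−p*)·36.7495)/1.14=22.2893; Δ=(24.1014−36.7495)/(51.0286−38.3805)=-1.0000; B=V−Δ·S=65.9035
Node (3,1) S=57.9871: V=(p*·7.2851+(1−p*)·24.1014)/1.14=7.9164; Δ=(7.2851−24.1014)/(67.8449−51.0286)=-1.0000; B=V−Δ·S=65.9035
Node (3,2) S=77.0964: V=(p*·0.0000+(1−p*)·7.2851)/1.14=0.6611; Δ=(0.0000−7.2851)/(90.2028−67.8449)=-0.3258; B=V−Δ·S=25.7822
Node (3,3) S=102.5032: V=(p*·0.0000+(1−p*)·0.0000)/1.14=0.0000; Δ=(0.0000−0.0000)/(119.9288−90.2028)=0.0000; B=V−Δ·S=0.0000
Node (2,0) S=49.5616: V=(p*·7.9164+(1−p*)·22.2893)/1.14=8.2485; Δ=(7.9164−22.2893)/(57.9871−43.6142)=-1.0000; B=V−Δ·S=57.8101
Node (2,1) S=65.8944: V=(p*·0.6611+(1−p*)·7.9164)/1.14=1.2383; Δ=(0.6611−7.9164)/(77.0964−57.9871)=-0.3797; B=V−Δ·S=26.2567
Node (2,2) S=87.6096: V=(p*·0.0000+(1−p*)·0.6611)/1.14=0.0600; Δ=(0.0000−0.6611)/(102.5032−77.0964)=-0.0260; B=V−Δ·S=2.3396
Node (1,0) S=56.3200: V=(p*·1.2383+(1−p*)·8.2485)/1.14=1.7223; Δ=(1.2383−8.2485)/(65.8944−49.5616)=-0.4292; B=V−Δ·S=25.8955
Node (1,1) S=74.8800: V=(p*·0.0600+(1−p*)·1.2383)/1.14=0.1595; Δ=(0.0600−1.2383)/(87.6096−65.8944)=-0.0543; B=V−Δ·S=4.2226
Node (0,0) S=64.0000: V=(p*·0.1595+(1−p*)·1.7223)/1.14=0.2818; Δ=(0.1595−1.7223)/(74.8800−56.3200)=-0.0842; B=V−Δ·S=5.6707
The time-0 hedge costs 0.2818, which is the no-arbitrage price.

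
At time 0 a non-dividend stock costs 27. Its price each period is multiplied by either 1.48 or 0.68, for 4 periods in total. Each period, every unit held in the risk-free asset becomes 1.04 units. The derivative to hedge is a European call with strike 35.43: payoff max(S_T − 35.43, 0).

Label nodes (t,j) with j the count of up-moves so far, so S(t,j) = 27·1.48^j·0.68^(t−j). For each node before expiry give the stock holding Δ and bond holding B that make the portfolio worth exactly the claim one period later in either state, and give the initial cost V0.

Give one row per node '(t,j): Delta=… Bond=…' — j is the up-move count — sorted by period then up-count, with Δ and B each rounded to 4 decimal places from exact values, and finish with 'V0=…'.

(0,0): Delta=0.5939 Bond=-8.6079
(1,0): Delta=0.3071 Bond=-3.6861
(1,1): Delta=0.7550 Bond=-15.3887
(2,0): Delta=0.0000 Bond=0.0000
(2,1): Delta=0.4795 Bond=-8.5190
(2,2): Delta=0.9096 Bond=-25.1528
(3,0): Delta=0.0000 Bond=0.0000
(3,1): Delta=0.0000 Bond=0.0000
(3,2): Delta=0.7488 Bond=-19.6884
(3,3): Delta=1.0000 Bond=-34.0673
V0=7.4270

Risk-neutral probability p* = (R−d)/(u−d) = (1.04−0.68)/(1.48−0.68) = 0.4500.
Terminal payoffs: V(4,0)=0.0000, V(4,1)=0.0000, V(4,2)=0.0000, V(4,3)=24.0893, V(4,4)=94.1120
  t=3,j=0: stock 8.4897 → up 12.5647 (V=0.0000), down 5.7730 (V=0.0000). Price 0.0000; hedge Δ=0.0000, bond B=0.0000.
  t=3,j=1: stock 18.4775 → up 27.3467 (V=0.0000), down 12.5647 (V=0.0000). Price 0.0000; hedge Δ=0.0000, bond B=0.0000.
  t=3,j=2: stock 40.2157 → up 59.5193 (V=24.0893), down 27.3467 (V=0.0000). Price 10.4233; hedge Δ=0.7488, bond B=-19.6884.
  t=3,j=3: stock 87.5284 → up 129.5420 (V=94.1120), down 59.5193 (V=24.0893). Price 53.4611; hedge Δ=1.0000, bond B=-34.0673.
  t=2,j=0: stock 12.4848 → up 18.4775 (V=0.0000), down 8.4897 (V=0.0000). Price 0.0000; hedge Δ=0.0000, bond B=0.0000.
  t=2,j=1: stock 27.1728 → up 40.2157 (V=10.4233), down 18.4775 (V=0.0000). Price 4.5101; hedge Δ=0.4795, bond B=-8.5190.
  t=2,j=2: stock 59.1408 → up 87.5284 (V=53.4611), down 40.2157 (V=10.4233). Price 28.6445; hedge Δ=0.9096, bond B=-25.1528.
  t=1,j=0: stock 18.3600 → up 27.1728 (V=4.5101), down 12.4848 (V=0.0000). Price 1.9515; hedge Δ=0.3071, bond B=-3.6861.
  t=1,j=1: stock 39.9600 → up 59.1408 (V=28.6445), down 27.1728 (V=4.5101). Price 14.7794; hedge Δ=0.7550, bond B=-15.3887.
  t=0,j=0: stock 27.0000 → up 39.9600 (V=14.7794), down 18.3600 (V=1.9515). Price 7.4270; hedge Δ=0.5939, bond B=-8.6079.
Check: Δ(0,0)·S0 + B(0,0) = 7.4270 = V0.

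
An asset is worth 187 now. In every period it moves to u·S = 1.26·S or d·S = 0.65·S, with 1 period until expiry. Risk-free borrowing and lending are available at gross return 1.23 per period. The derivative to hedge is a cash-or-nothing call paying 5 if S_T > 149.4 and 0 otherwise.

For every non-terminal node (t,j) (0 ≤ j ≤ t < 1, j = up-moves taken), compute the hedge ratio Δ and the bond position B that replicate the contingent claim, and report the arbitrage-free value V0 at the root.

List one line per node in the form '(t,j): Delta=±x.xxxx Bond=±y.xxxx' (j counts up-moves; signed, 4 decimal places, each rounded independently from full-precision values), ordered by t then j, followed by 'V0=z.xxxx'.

(0,0): Delta=0.0438 Bond=-4.3316
V0=3.8651

Under the risk-neutral measure, an up-move has probability p* = (R−d)/(u−d) = 0.9508 and values discount at R = 1.23.
Terminal payoffs: V(1,0)=0.0000, V(1,1)=5.0000
  t=0,j=0: stock 187.0000 → up 235.6200 (V=5.0000), down 121.5500 (V=0.0000). Price 3.8651; hedge Δ=0.0438, bond B=-4.3316.
Each (Δ,B) replicates both successor values, so the strategy is self-financing and V0 is arbitrage-free.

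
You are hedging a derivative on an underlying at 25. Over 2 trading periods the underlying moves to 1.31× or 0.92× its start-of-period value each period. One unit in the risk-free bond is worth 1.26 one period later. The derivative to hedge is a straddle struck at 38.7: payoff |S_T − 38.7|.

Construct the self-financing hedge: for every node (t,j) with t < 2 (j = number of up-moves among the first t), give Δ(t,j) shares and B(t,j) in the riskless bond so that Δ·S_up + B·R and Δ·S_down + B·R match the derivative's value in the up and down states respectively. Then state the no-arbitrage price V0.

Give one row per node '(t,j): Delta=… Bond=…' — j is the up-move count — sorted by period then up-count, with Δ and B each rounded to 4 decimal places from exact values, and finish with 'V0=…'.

(0,0): Delta=-0.4035 Bond=13.4888
(1,0): Delta=-1.0000 Bond=30.7143
(1,1): Delta=-0.3419 Bond=14.9784
V0=3.4001

The replicating-portfolio and risk-neutral prices coincide; use p* = (1.26−0.92)/(1.31−0.92) = 0.8718 for the latter.
Terminal values V(2,·): V(2,0)=17.5400, V(2,1)=8.5700, V(2,2)=4.2025
Node (1,0) S=23.0000: V=(p*·8.5700+(1−p*)·17.5400)/1.26=7.7143; Δ=(8.5700−17.5400)/(30.1300−21.1600)=-1.0000; B=V−Δ·S=30.7143
Node (1,1) S=32.7500: V=(p*·4.2025+(1−p*)·8.5700)/1.26=3.7797; Δ=(4.2025−8.5700)/(42.9025−30.1300)=-0.3419; B=V−Δ·S=14.9784
Node (0,0) S=25.0000: V=(p*·3.7797+(1−p*)·7.7143)/1.26=3.4001; Δ=(3.7797−7.7143)/(32.7500−23.0000)=-0.4035; B=V−Δ·S=13.4888
Self-financing check: at every node Δ·S+B equals the discounted successor values.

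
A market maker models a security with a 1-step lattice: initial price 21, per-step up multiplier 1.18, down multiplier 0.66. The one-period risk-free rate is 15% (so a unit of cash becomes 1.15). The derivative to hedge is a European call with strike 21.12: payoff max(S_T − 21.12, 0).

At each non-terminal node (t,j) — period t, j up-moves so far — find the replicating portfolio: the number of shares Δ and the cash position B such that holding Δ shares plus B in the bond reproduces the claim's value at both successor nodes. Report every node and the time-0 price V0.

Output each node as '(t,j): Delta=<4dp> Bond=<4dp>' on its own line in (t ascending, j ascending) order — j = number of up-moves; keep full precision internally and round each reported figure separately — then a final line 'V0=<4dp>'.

(0,0): Delta=0.3352 Bond=-4.0395
V0=2.9990

Under the risk-neutral measure, an up-move has probability p* = (R−d)/(u−d) = 0.9423 and values discount at R = 1.15.
Terminal values V(1,·): V(1,0)=0.0000, V(1,1)=3.6600
(0,0): S=21.0000. Δ = (V_up−V_dn)/(S_up−S_dn) = (3.6600−0.0000)/(24.7800−13.8600) = 0.3352. V = [p*·3.6600 + (1−p*)·0.0000]/1.15 = 2.9990. B = V − Δ·S = -4.0395.
Root portfolio cost Δ·21+B reproduces V0=2.9990.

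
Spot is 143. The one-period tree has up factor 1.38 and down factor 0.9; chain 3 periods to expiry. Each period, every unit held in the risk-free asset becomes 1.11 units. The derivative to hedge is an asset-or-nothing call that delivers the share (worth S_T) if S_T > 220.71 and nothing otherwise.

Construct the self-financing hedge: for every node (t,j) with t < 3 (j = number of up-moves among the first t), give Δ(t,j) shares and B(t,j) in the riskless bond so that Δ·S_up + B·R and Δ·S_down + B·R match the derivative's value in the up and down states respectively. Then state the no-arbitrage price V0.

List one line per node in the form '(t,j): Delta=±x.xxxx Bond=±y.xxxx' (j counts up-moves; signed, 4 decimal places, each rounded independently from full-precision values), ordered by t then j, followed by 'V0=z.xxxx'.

Risk-neutral probability p* = (R−d)/(u−d) = (1.11−0.9)/(1.38−0.9) = 0.4375.
Payoff layer (t=3): V(3,0)=0.0000, V(3,1)=0.0000, V(3,2)=245.0963, V(3,3)=375.8143
Node (2,0) S=115.8300: V=(p*·0.0000+(1−p*)·0.0000)/1.11=0.0000; Δ=(0.0000−0.0000)/(159.8454−104.2470)=0.0000; B=V−Δ·S=0.0000
Node (2,1) S=177.6060: V=(p*·245.0963+(1−p*)·0.0000)/1.11=96.6033; Δ=(245.0963−0.0000)/(245.0963−159.8454)=2.8750; B=V−Δ·S=-414.0140
Node (2,2) S=272.3292: V=(p*·375.8143+(1−p*)·245.0963)/1.11=272.3292; Δ=(375.8143−245.0963)/(375.8143−245.0963)=1.0000; B=V−Δ·S=0.0000
Node (1,0) S=128.7000: V=(p*·96.6033+(1−p*)·0.0000)/1.11=38.0756; Δ=(96.6033−0.0000)/(177.6060−115.8300)=1.5638; B=V−Δ·S=-163.1812
Node (1,1) S=197.3400: V=(p*·272.3292+(1−p*)·96.6033)/1.11=156.2913; Δ=(272.3292−96.6033)/(272.3292−177.6060)=1.8552; B=V−Δ·S=-209.8044
Node (0,0) S=143.0000: V=(p*·156.2913+(1−p*)·38.0756)/1.11=80.8964; Δ=(156.2913−38.0756)/(197.3400−128.7000)=1.7223; B=V−Δ·S=-165.3863
Self-financing check: at every node Δ·S+B equals the discounted successor values.

(0,0): Delta=1.7223 Bond=-165.3863
(1,0): Delta=1.5638 Bond=-163.1812
(1,1): Delta=1.8552 Bond=-209.8044
(2,0): Delta=0.0000 Bond=0.0000
(2,1): Delta=2.8750 Bond=-414.0140
(2,2): Delta=1.0000 Bond=0.0000
V0=80.8964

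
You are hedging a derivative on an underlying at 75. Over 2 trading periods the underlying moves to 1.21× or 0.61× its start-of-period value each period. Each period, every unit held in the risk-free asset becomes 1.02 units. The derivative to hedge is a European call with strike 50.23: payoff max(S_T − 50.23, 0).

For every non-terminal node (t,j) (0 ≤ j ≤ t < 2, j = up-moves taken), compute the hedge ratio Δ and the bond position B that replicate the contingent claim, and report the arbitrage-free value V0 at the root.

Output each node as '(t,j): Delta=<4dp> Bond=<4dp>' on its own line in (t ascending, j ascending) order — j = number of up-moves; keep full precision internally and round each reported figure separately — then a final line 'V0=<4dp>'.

(0,0): Delta=0.8460 Bond=-34.5777
(1,0): Delta=0.1868 Bond=-5.1107
(1,1): Delta=1.0000 Bond=-49.2451
V0=28.8720

No-arbitrage ⇒ martingale measure with p* = (R−d)/(u−d) = 0.6833.
Payoff layer (t=2): V(2,0)=0.0000, V(2,1)=5.1275, V(2,2)=59.5775
(1,0): S=45.7500. Δ = (V_up−V_dn)/(S_up−S_dn) = (5.1275−0.0000)/(55.3575−27.9075) = 0.1868. V = [p*·5.1275 + (1−p*)·0.0000]/1.02 = 3.4351. B = V − Δ·S = -5.1107.
(1,1): S=90.7500. Δ = (V_up−V_dn)/(S_up−S_dn) = (59.5775−5.1275)/(109.8075−55.3575) = 1.0000. V = [p*·59.5775 + (1−p*)·5.1275]/1.02 = 41.5049. B = V − Δ·S = -49.2451.
(0,0): S=75.0000. Δ = (V_up−V_dn)/(S_up−S_dn) = (41.5049−3.4351)/(90.7500−45.7500) = 0.8460. V = [p*·41.5049 + (1−p*)·3.4351]/1.02 = 28.8720. B = V − Δ·S = -34.5777.
Self-financing check: at every node Δ·S+B equals the discounted successor values.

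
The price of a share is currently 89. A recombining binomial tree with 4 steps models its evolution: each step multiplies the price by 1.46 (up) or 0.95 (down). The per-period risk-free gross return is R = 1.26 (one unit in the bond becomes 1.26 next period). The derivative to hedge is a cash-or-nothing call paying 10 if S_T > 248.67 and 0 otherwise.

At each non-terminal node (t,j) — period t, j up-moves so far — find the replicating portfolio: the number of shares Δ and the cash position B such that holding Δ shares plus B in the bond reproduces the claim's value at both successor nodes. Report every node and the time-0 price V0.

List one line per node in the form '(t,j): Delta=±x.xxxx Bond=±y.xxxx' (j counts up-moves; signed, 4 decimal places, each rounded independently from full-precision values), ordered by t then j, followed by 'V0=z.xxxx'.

No-arbitrage ⇒ martingale measure with p* = (R−d)/(u−d) = 0.6078.
At expiry t=4: V(4,0)=0.0000, V(4,1)=0.0000, V(4,2)=0.0000, V(4,3)=10.0000, V(4,4)=10.0000
Node (3,0) S=76.3064: V=(p*·0.0000+(1−p*)·0.0000)/1.26=0.0000; Δ=(0.0000−0.0000)/(111.4073−72.4911)=0.0000; B=V−Δ·S=0.0000
Node (3,1) S=117.2708: V=(p*·0.0000+(1−p*)·0.0000)/1.26=0.0000; Δ=(0.0000−0.0000)/(171.2154−111.4073)=0.0000; B=V−Δ·S=0.0000
Node (3,2) S=180.2268: V=(p*·10.0000+(1−p*)·0.0000)/1.26=4.8242; Δ=(10.0000−0.0000)/(263.1311−171.2154)=0.1088; B=V−Δ·S=-14.7837
Node (3,3) S=276.9801: V=(p*·10.0000+(1−p*)·10.0000)/1.26=7.9365; Δ=(10.0000−10.0000)/(404.3910−263.1311)=0.0000; B=V−Δ·S=7.9365
Node (2,0) S=80.3225: V=(p*·0.0000+(1−p*)·0.0000)/1.26=0.0000; Δ=(0.0000−0.0000)/(117.2708−76.3064)=0.0000; B=V−Δ·S=0.0000
Node (2,1) S=123.4430: V=(p*·4.8242+(1−p*)·0.0000)/1.26=2.3272; Δ=(4.8242−0.0000)/(180.2268−117.2708)=0.0766; B=V−Δ·S=-7.1319
Node (2,2) S=189.7124: V=(p*·7.9365+(1−p*)·4.8242)/1.26=5.3301; Δ=(7.9365−4.8242)/(276.9801−180.2268)=0.0322; B=V−Δ·S=-0.7725
Node (1,0) S=84.5500: V=(p*·2.3272+(1−p*)·0.0000)/1.26=1.1227; Δ=(2.3272−0.0000)/(123.4430−80.3225)=0.0540; B=V−Δ·S=-3.4405
Node (1,1) S=129.9400: V=(p*·5.3301+(1−p*)·2.3272)/1.26=3.2957; Δ=(5.3301−2.3272)/(189.7124−123.4430)=0.0453; B=V−Δ·S=-2.5924
Node (0,0) S=89.0000: V=(p*·3.2957+(1−p*)·1.1227)/1.26=1.9393; Δ=(3.2957−1.1227)/(129.9400−84.5500)=0.0479; B=V−Δ·S=-2.3214
Check: Δ(0,0)·S0 + B(0,0) = 1.9393 = V0.

(0,0): Delta=0.0479 Bond=-2.3214
(1,0): Delta=0.0540 Bond=-3.4405
(1,1): Delta=0.0453 Bond=-2.5924
(2,0): Delta=0.0000 Bond=0.0000
(2,1): Delta=0.0766 Bond=-7.1319
(2,2): Delta=0.0322 Bond=-0.7725
(3,0): Delta=0.0000 Bond=0.0000
(3,1): Delta=0.0000 Bond=0.0000
(3,2): Delta=0.1088 Bond=-14.7837
(3,3): Delta=0.0000 Bond=7.9365
V0=1.9393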